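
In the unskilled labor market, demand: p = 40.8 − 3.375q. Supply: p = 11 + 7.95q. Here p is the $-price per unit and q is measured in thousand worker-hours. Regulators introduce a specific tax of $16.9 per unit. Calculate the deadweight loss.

Competitive equilibrium: 40.8 − 3.375q = 11 + 7.95q → q* = 2.6313, p* = 31.9192.
With the tax, the buyer price exceeds the seller price by 16.9: (40.8 − 3.375q) − (11 + 7.95q) = 16.9 → q' = 1.1391.
Δq = 2.6313 − 1.1391 = 1.4922; the wedge equals the tax, 16.9.
DWL = ½ × 1.4922 × 16.9 = $12.61 thousand.

$12.61 thousand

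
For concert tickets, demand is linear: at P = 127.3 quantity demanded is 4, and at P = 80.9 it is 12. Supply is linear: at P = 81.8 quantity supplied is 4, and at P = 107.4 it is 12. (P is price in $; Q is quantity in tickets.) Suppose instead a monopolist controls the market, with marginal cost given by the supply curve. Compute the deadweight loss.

$56.67

Demand slope = (80.9 − 127.3)/(12 − 4) = −5.8, so P = 150.5 − 5.8Q.
Supply slope = (107.4 − 81.8)/(12 − 4) = 3.2, so P = 69 + 3.2Q.
Competitive equilibrium: 150.5 − 5.8Q = 69 + 3.2Q → Q* = 9.0556, P* = 97.9778.
Marginal revenue: MR = 150.5 − 11.6Q. Set MR = MC: 150.5 − 11.6Q = 69 + 3.2Q → Q_m = 5.5068.
Price P_m = 150.5 − 5.8·5.5068 = 118.5606; MC(Q_m) = 69 + 3.2·5.5068 = 86.6218.
Competitive Q* = 9.0556, so ΔQ = 3.5488; wedge = 118.5606 − 86.6218 = 31.9388.
The triangle = ½ × 3.5488 × 31.9388 = $56.67.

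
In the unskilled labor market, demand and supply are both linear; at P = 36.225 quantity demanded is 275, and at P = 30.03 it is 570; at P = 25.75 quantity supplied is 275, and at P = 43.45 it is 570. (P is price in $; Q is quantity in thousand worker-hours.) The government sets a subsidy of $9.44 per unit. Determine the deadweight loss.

Demand slope = (30.03 − 36.225)/(570 − 275) = −0.021, so P = 42 − 0.021Q.
Supply slope = (43.45 − 25.75)/(570 − 275) = 0.06, so P = 9.25 + 0.06Q.
Competitive equilibrium: 42 − 0.021Q = 9.25 + 0.06Q → Q* = 404.321, P* = 33.5093.
The subsidy lowers effective supply by 9.44: P = 0.06Q − 0.19.
New quantity: 42 − 0.021Q = 0.06Q − 0.19 → Q' = 520.8642.
Overproduction ΔQ = 520.8642 − 404.321 = 116.5432; wedge = subsidy = 9.44.
Welfare loss = ½ × 116.5432 × 9.44 = $550.08 thousand.

$550.08 thousand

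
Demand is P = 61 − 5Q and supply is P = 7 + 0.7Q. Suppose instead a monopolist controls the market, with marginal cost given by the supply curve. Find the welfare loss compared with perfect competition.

55.85

Competitive equilibrium: 61 − 5Q = 7 + 0.7Q → Q* = 9.47368, P* = 13.63158.
Marginal revenue: MR = 61 − 10Q. Set MR = MC: 61 − 10Q = 7 + 0.7Q → Q_m = 5.04673.
Price P_m = 61 − 5·5.04673 = 35.76635; MC(Q_m) = 7 + 0.7·5.04673 = 10.53271.
Competitive Q* = 9.47368, so ΔQ = 4.42695; wedge = 35.76635 − 10.53271 = 25.23364.
Deadweight loss = ½ × 4.42695 × 25.23364 = 55.85.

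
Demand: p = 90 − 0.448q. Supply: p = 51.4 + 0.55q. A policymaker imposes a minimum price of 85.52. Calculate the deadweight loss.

Competitive equilibrium: 90 − 0.448q = 51.4 + 0.55q → q* = 38.6774, p* = 72.6725.
At the floor p = 85.52, quantity demanded = (90 − 85.52)/0.448 = 10.
Sellers' marginal cost at q' = 10: 51.4 + 0.55·10 = 56.9.
Δq = 38.6774 − 10 = 28.6774; wedge = 85.52 − 56.9 = 28.62.
The triangle = ½ × 28.6774 × 28.62 = 410.37.

410.37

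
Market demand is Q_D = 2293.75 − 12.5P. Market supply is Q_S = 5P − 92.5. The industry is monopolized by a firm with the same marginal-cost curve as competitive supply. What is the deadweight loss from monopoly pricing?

2400.79

In inverse form: demand P = 183.5 − 0.08Q, supply P = 18.5 + 0.2Q.
Competitive equilibrium: 183.5 − 0.08Q = 18.5 + 0.2Q → Q* = 589.2857, P* = 136.3571.
Marginal revenue: MR = 183.5 − 0.16Q. Set MR = MC: 183.5 − 0.16Q = 18.5 + 0.2Q → Q_m = 458.3333.
Price P_m = 183.5 − 0.08·458.3333 = 146.8333; MC(Q_m) = 18.5 + 0.2·458.3333 = 110.1667.
Competitive Q* = 589.2857, so ΔQ = 130.9524; wedge = 146.8333 − 110.1667 = 36.6666.
Welfare loss = ½ × 130.9524 × 36.6666 = 2400.79.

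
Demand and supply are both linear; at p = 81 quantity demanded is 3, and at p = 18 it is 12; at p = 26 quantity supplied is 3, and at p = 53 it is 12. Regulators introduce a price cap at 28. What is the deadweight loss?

Demand slope = (18 − 81)/(12 − 3) = −7, so p = 102 − 7q.
Supply slope = (53 − 26)/(12 − 3) = 3, so p = 17 + 3q.
Competitive equilibrium: 102 − 7q = 17 + 3q → q* = 8.5, p* = 42.5.
At the ceiling p = 28, quantity supplied = (28 − 17)/3 = 3.66667.
Willingness to pay at q' = 3.66667: 102 − 7·3.66667 = 76.33331.
Δq = 8.5 − 3.66667 = 4.83333; wedge = 76.33331 − 28 = 48.33331.
DWL = ½ × 4.83333 × 48.33331 = 116.81.

116.81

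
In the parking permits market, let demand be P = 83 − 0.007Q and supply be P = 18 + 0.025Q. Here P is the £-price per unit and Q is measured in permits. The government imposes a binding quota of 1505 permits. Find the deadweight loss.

£4431.025

Competitive equilibrium: 83 − 0.007Q = 18 + 0.025Q → Q* = 2031.25, P* = 68.7813.
At Q = 1505: demand price = 83 − 0.007·1505 = 72.465; supply price = 18 + 0.025·1505 = 55.625.
ΔQ = 2031.25 − 1505 = 526.25; wedge = 72.465 − 55.625 = 16.84.
The triangle = ½ × 526.25 × 16.84 = £4431.025.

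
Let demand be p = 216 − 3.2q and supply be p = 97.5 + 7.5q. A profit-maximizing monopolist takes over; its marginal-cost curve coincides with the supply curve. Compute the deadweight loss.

Competitive equilibrium: 216 − 3.2q = 97.5 + 7.5q → q* = 11.0748, p* = 180.5607.
Marginal revenue: MR = 216 − 6.4q. Set MR = MC: 216 − 6.4q = 97.5 + 7.5q → q_m = 8.5252.
Price p_m = 216 − 3.2·8.5252 = 188.7194; MC(q_m) = 97.5 + 7.5·8.5252 = 161.439.
Competitive q* = 11.0748, so Δq = 2.5496; wedge = 188.7194 − 161.439 = 27.2804.
Deadweight loss = ½ × 2.5496 × 27.2804 = 34.78.

34.78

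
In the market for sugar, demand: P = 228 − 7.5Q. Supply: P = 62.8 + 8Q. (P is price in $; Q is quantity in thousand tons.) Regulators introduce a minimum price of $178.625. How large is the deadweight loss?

$128.68 thousand

Competitive equilibrium: 228 − 7.5Q = 62.8 + 8Q → Q* = 10.6581, P* = 148.0645.
At the floor P = 178.625, quantity demanded = (228 − 178.625)/7.5 = 6.5833.
Sellers' marginal cost at Q' = 6.5833: 62.8 + 8·6.5833 = 115.4664.
ΔQ = 10.6581 − 6.5833 = 4.0748; wedge = 178.625 − 115.4664 = 63.1586.
Welfare loss = ½ × 4.0748 × 63.1586 = $128.68 thousand.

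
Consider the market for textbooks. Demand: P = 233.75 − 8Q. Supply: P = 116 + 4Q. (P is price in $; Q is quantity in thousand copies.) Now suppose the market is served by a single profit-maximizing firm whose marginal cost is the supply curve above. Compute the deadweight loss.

Competitive equilibrium: 233.75 − 8Q = 116 + 4Q → Q* = 9.8125, P* = 155.25.
Marginal revenue: MR = 233.75 − 16Q. Set MR = MC: 233.75 − 16Q = 116 + 4Q → Q_m = 5.8875.
Price P_m = 233.75 − 8·5.8875 = 186.65; MC(Q_m) = 116 + 4·5.8875 = 139.55.
Competitive Q* = 9.8125, so ΔQ = 3.925; wedge = 186.65 − 139.55 = 47.1.
DWL = ½ × 3.925 × 47.1 = $92.43 thousand.

$92.43 thousand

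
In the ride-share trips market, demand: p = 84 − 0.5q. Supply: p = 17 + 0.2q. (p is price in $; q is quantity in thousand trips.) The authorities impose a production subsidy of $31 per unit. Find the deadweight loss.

$686.43 thousand

Competitive equilibrium: 84 − 0.5q = 17 + 0.2q → q* = 95.7143, p* = 36.1429.
The subsidy lowers effective supply by 31: p = 0.2q − 14.
New quantity: 84 − 0.5q = 0.2q − 14 → q' = 140.
Overproduction Δq = 140 − 95.7143 = 44.2857; wedge = subsidy = 31.
DWL = ½ × 44.2857 × 31 = $686.43 thousand.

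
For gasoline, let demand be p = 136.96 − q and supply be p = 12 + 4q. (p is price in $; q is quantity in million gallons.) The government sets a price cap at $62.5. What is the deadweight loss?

Competitive equilibrium: 136.96 − q = 12 + 4q → q* = 24.992, p* = 111.968.
At the ceiling p = 62.5, quantity supplied = (62.5 − 12)/4 = 12.625.
Willingness to pay at q' = 12.625: 136.96 − 1·12.625 = 124.335.
Δq = 24.992 − 12.625 = 12.367; wedge = 124.335 − 62.5 = 61.835.
The triangle = ½ × 12.367 × 61.835 = $382.36 million.

$382.36 million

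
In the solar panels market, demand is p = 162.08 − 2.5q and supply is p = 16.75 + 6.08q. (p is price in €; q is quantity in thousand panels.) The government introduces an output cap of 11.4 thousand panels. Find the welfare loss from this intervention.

Competitive equilibrium: 162.08 − 2.5q = 16.75 + 6.08q → q* = 16.9382, p* = 119.7344.
At q = 11.4: demand price = 162.08 − 2.5·11.4 = 133.58; supply price = 16.75 + 6.08·11.4 = 86.062.
Δq = 16.9382 − 11.4 = 5.5382; wedge = 133.58 − 86.062 = 47.518.
Welfare loss = ½ × 5.5382 × 47.518 = €131.58 thousand.

€131.58 thousand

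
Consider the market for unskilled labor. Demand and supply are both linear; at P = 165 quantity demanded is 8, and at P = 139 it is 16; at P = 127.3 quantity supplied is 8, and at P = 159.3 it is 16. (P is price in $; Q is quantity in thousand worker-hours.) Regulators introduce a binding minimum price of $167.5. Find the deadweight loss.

$129.16 thousand

Demand slope = (139 − 165)/(16 − 8) = −3.25, so P = 191 − 3.25Q.
Supply slope = (159.3 − 127.3)/(16 − 8) = 4, so P = 95.3 + 4Q.
Competitive equilibrium: 191 − 3.25Q = 95.3 + 4Q → Q* = 13.2, P* = 148.1.
At the floor P = 167.5, quantity demanded = (191 − 167.5)/3.25 = 7.2308.
Sellers' marginal cost at Q' = 7.2308: 95.3 + 4·7.2308 = 124.2232.
ΔQ = 13.2 − 7.2308 = 5.9692; wedge = 167.5 − 124.2232 = 43.2768.
Deadweight loss = ½ × 5.9692 × 43.2768 = $129.16 thousand.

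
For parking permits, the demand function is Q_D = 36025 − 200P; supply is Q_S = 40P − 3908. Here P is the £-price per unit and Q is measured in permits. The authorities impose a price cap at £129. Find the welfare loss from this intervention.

£33547.80

In inverse form: demand P = 180.125 − 0.005Q, supply P = 97.7 + 0.025Q.
Competitive equilibrium: 180.125 − 0.005Q = 97.7 + 0.025Q → Q* = 2747.5, P* = 166.3875.
At the ceiling P = 129, quantity supplied = (129 − 97.7)/0.025 = 1252.
Willingness to pay at Q' = 1252: 180.125 − 0.005·1252 = 173.865.
ΔQ = 2747.5 − 1252 = 1495.5; wedge = 173.865 − 129 = 44.865.
The triangle = ½ × 1495.5 × 44.865 = £33547.80.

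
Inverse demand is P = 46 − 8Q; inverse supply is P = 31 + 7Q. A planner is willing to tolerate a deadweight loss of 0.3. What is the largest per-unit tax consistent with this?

3

Competitive equilibrium: 46 − 8Q = 31 + 7Q → Q* = 1, P* = 38.
A tax t gives ΔQ = t/15 and wedge t, so DWL = t²/30.
t²/30 = 0.3 → t² = 9 → t = 3.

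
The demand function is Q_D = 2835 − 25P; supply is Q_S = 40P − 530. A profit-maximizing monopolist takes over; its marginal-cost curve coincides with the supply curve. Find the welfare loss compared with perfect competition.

11196.96

In inverse form: demand P = 113.4 − 0.04Q, supply P = 13.25 + 0.025Q.
Competitive equilibrium: 113.4 − 0.04Q = 13.25 + 0.025Q → Q* = 1540.7692, P* = 51.7692.
Marginal revenue: MR = 113.4 − 0.08Q. Set MR = MC: 113.4 − 0.08Q = 13.25 + 0.025Q → Q_m = 953.8095.
Price P_m = 113.4 − 0.04·953.8095 = 75.2476; MC(Q_m) = 13.25 + 0.025·953.8095 = 37.0952.
Competitive Q* = 1540.7692, so ΔQ = 586.9597; wedge = 75.2476 − 37.0952 = 38.1524.
Deadweight loss = ½ × 586.9597 × 38.1524 = 11196.96.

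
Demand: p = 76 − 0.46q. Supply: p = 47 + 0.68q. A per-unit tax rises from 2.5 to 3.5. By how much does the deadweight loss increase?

2.63

Competitive equilibrium: 76 − 0.46q = 47 + 0.68q → q* = 25.4386, p* = 64.2982.
For a per-unit tax t: Δq = t/1.14, so DWL = ½·t·(t/1.14) = t²/2.28.
At t = 2.5: DWL = 2.741. At t = 3.5: DWL = 5.373.
Increase = 5.373 − 2.741 = 2.63.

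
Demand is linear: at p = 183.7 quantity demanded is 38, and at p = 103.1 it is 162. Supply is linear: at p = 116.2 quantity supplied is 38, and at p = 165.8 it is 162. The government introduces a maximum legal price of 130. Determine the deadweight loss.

465.77

Demand slope = (103.1 − 183.7)/(162 − 38) = −0.65, so p = 208.4 − 0.65q.
Supply slope = (165.8 − 116.2)/(162 − 38) = 0.4, so p = 101 + 0.4q.
Competitive equilibrium: 208.4 − 0.65q = 101 + 0.4q → q* = 102.2857, p* = 141.9143.
At the ceiling p = 130, quantity supplied = (130 − 101)/0.4 = 72.5.
Willingness to pay at q' = 72.5: 208.4 − 0.65·72.5 = 161.275.
Δq = 102.2857 − 72.5 = 29.7857; wedge = 161.275 − 130 = 31.275.
Deadweight loss = ½ × 29.7857 × 31.275 = 465.77.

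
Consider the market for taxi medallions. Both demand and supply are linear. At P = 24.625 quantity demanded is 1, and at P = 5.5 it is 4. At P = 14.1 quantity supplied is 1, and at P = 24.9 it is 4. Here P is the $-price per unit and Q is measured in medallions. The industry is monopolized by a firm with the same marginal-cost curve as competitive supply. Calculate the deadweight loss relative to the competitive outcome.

Demand slope = (5.5 − 24.625)/(4 − 1) = −6.375, so P = 31 − 6.375Q.
Supply slope = (24.9 − 14.1)/(4 − 1) = 3.6, so P = 10.5 + 3.6Q.
Competitive equilibrium: 31 − 6.375Q = 10.5 + 3.6Q → Q* = 2.0551, P* = 17.8985.
Marginal revenue: MR = 31 − 12.75Q. Set MR = MC: 31 − 12.75Q = 10.5 + 3.6Q → Q_m = 1.2538.
Price P_m = 31 − 6.375·1.2538 = 23.007; MC(Q_m) = 10.5 + 3.6·1.2538 = 15.0137.
Competitive Q* = 2.0551, so ΔQ = 0.8013; wedge = 23.007 − 15.0137 = 7.9933.
DWL = ½ × 0.8013 × 7.9933 = $3.20.

$3.20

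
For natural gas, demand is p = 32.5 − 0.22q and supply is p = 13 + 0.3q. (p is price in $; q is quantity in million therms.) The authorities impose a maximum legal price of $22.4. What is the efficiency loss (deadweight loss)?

$9.89 million

Competitive equilibrium: 32.5 − 0.22q = 13 + 0.3q → q* = 37.5, p* = 24.25.
At the ceiling p = 22.4, quantity supplied = (22.4 − 13)/0.3 = 31.3333.
Willingness to pay at q' = 31.3333: 32.5 − 0.22·31.3333 = 25.6067.
Δq = 37.5 − 31.3333 = 6.1667; wedge = 25.6067 − 22.4 = 3.2067.
Welfare loss = ½ × 6.1667 × 3.2067 = $9.89 million.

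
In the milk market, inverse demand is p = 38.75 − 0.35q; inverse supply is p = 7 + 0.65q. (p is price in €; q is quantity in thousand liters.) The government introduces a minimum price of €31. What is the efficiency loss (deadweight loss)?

€46.15 thousand

Competitive equilibrium: 38.75 − 0.35q = 7 + 0.65q → q* = 31.75, p* = 27.6375.
At the floor p = 31, quantity demanded = (38.75 − 31)/0.35 = 22.1429.
Sellers' marginal cost at q' = 22.1429: 7 + 0.65·22.1429 = 21.3929.
Δq = 31.75 − 22.1429 = 9.6071; wedge = 31 − 21.3929 = 9.6071.
Welfare loss = ½ × 9.6071 × 9.6071 = €46.15 thousand.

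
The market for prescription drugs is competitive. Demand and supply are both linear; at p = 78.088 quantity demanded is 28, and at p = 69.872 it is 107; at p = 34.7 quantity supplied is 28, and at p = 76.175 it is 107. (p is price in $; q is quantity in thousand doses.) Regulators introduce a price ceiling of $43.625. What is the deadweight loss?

$849.73 thousand

Demand slope = (69.872 − 78.088)/(107 − 28) = −0.104, so p = 81 − 0.104q.
Supply slope = (76.175 − 34.7)/(107 − 28) = 0.525, so p = 20 + 0.525q.
Competitive equilibrium: 81 − 0.104q = 20 + 0.525q → q* = 96.9793, p* = 70.9141.
At the ceiling p = 43.625, quantity supplied = (43.625 − 20)/0.525 = 45.
Willingness to pay at q' = 45: 81 − 0.104·45 = 76.32.
Δq = 96.9793 − 45 = 51.9793; wedge = 76.32 − 43.625 = 32.695.
Deadweight loss = ½ × 51.9793 × 32.695 = $849.73 thousand.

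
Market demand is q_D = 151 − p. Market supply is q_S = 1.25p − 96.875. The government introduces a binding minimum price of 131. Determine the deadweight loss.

390.625

In inverse form: demand p = 151 − q, supply p = 77.5 + 0.8q.
Competitive equilibrium: 151 − q = 77.5 + 0.8q → q* = 40.83333, p* = 110.16667.
At the floor p = 131, quantity demanded = (151 − 131)/1 = 20.
Sellers' marginal cost at q' = 20: 77.5 + 0.8·20 = 93.5.
Δq = 40.83333 − 20 = 20.83333; wedge = 131 − 93.5 = 37.5.
The triangle = ½ × 20.83333 × 37.5 = 390.625.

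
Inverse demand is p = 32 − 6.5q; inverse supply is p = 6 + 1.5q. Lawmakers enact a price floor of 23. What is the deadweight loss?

Competitive equilibrium: 32 − 6.5q = 6 + 1.5q → q* = 3.25, p* = 10.875.
At the floor p = 23, quantity demanded = (32 − 23)/6.5 = 1.3846.
Sellers' marginal cost at q' = 1.3846: 6 + 1.5·1.3846 = 8.0769.
Δq = 3.25 − 1.3846 = 1.8654; wedge = 23 − 8.0769 = 14.9231.
The triangle = ½ × 1.8654 × 14.9231 = 13.92.

13.92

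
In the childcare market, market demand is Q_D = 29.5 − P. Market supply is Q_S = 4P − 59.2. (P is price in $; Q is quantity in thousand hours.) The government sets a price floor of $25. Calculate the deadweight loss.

In inverse form: demand P = 29.5 − Q, supply P = 14.8 + 0.25Q.
Competitive equilibrium: 29.5 − Q = 14.8 + 0.25Q → Q* = 11.76, P* = 17.74.
At the floor P = 25, quantity demanded = (29.5 − 25)/1 = 4.5.
Sellers' marginal cost at Q' = 4.5: 14.8 + 0.25·4.5 = 15.925.
ΔQ = 11.76 − 4.5 = 7.26; wedge = 25 − 15.925 = 9.075.
The triangle = ½ × 7.26 × 9.075 = $32.94 thousand.

$32.94 thousand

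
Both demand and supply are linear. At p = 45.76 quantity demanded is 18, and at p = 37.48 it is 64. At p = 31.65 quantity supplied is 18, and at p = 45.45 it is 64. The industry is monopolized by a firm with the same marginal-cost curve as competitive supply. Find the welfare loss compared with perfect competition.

Demand slope = (37.48 − 45.76)/(64 − 18) = −0.18, so p = 49 − 0.18q.
Supply slope = (45.45 − 31.65)/(64 − 18) = 0.3, so p = 26.25 + 0.3q.
Competitive equilibrium: 49 − 0.18q = 26.25 + 0.3q → q* = 47.3958, p* = 40.4688.
Marginal revenue: MR = 49 − 0.36q. Set MR = MC: 49 − 0.36q = 26.25 + 0.3q → q_m = 34.4697.
Price p_m = 49 − 0.18·34.4697 = 42.7955; MC(q_m) = 26.25 + 0.3·34.4697 = 36.5909.
Competitive q* = 47.3958, so Δq = 12.9261; wedge = 42.7955 − 36.5909 = 6.2046.
Welfare loss = ½ × 12.9261 × 6.2046 = 40.10.

40.10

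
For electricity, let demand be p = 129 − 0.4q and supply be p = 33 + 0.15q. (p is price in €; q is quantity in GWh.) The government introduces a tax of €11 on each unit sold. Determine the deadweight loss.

€110

Competitive equilibrium: 129 − 0.4q = 33 + 0.15q → q* = 174.5455, p* = 59.1818.
With the tax, the buyer price exceeds the seller price by 11: (129 − 0.4q) − (33 + 0.15q) = 11 → q' = 154.5455.
Δq = 174.5455 − 154.5455 = 20; the wedge equals the tax, 11.
Deadweight loss = ½ × 20 × 11 = €110.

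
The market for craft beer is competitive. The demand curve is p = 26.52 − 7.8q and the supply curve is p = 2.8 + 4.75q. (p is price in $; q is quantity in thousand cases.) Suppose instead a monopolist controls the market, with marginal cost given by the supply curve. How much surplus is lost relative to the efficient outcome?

$3.29 thousand

Competitive equilibrium: 26.52 − 7.8q = 2.8 + 4.75q → q* = 1.89, p* = 11.7777.
Marginal revenue: MR = 26.52 − 15.6q. Set MR = MC: 26.52 − 15.6q = 2.8 + 4.75q → q_m = 1.1656.
Price p_m = 26.52 − 7.8·1.1656 = 17.4283; MC(q_m) = 2.8 + 4.75·1.1656 = 8.3366.
Competitive q* = 1.89, so Δq = 0.7244; wedge = 17.4283 − 8.3366 = 9.0917.
DWL = ½ × 0.7244 × 9.0917 = $3.29 thousand.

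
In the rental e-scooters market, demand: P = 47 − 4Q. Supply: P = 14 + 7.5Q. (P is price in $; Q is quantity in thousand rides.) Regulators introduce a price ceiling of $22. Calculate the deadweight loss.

Competitive equilibrium: 47 − 4Q = 14 + 7.5Q → Q* = 2.8696, P* = 35.5217.
At the ceiling P = 22, quantity supplied = (22 − 14)/7.5 = 1.0667.
Willingness to pay at Q' = 1.0667: 47 − 4·1.0667 = 42.7332.
ΔQ = 2.8696 − 1.0667 = 1.8029; wedge = 42.7332 − 22 = 20.7332.
DWL = ½ × 1.8029 × 20.7332 = $18.69 thousand.

$18.69 thousand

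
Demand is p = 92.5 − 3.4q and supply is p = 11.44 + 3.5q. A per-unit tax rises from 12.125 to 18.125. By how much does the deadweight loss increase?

Competitive equilibrium: 92.5 − 3.4q = 11.44 + 3.5q → q* = 11.7478, p* = 52.5574.
For a per-unit tax t: Δq = t/6.9, so DWL = ½·t·(t/6.9) = t²/13.8.
At t = 12.125: DWL = 10.653. At t = 18.125: DWL = 23.805.
Increase = 23.805 − 10.653 = 13.15.

13.15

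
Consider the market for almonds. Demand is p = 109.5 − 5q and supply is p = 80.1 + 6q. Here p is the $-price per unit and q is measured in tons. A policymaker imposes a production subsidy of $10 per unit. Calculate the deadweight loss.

Competitive equilibrium: 109.5 − 5q = 80.1 + 6q → q* = 2.6727, p* = 96.1364.
The subsidy lowers effective supply by 10: p = 70.1 + 6q.
New quantity: 109.5 − 5q = 70.1 + 6q → q' = 3.5818.
Overproduction Δq = 3.5818 − 2.6727 = 0.9091; wedge = subsidy = 10.
Deadweight loss = ½ × 0.9091 × 10 = $4.55.

$4.55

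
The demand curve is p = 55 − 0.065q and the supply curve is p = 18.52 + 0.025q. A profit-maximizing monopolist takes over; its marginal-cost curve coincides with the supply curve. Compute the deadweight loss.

1300.17

Competitive equilibrium: 55 − 0.065q = 18.52 + 0.025q → q* = 405.3333, p* = 28.6533.
Marginal revenue: MR = 55 − 0.13q. Set MR = MC: 55 − 0.13q = 18.52 + 0.025q → q_m = 235.3548.
Price p_m = 55 − 0.065·235.3548 = 39.7019; MC(q_m) = 18.52 + 0.025·235.3548 = 24.4039.
Competitive q* = 405.3333, so Δq = 169.9785; wedge = 39.7019 − 24.4039 = 15.298.
Deadweight loss = ½ × 169.9785 × 15.298 = 1300.17.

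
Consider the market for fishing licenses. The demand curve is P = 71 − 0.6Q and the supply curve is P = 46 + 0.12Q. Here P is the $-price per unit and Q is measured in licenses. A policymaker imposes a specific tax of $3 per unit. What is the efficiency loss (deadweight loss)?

$6.25

Competitive equilibrium: 71 − 0.6Q = 46 + 0.12Q → Q* = 34.7222, P* = 50.1667.
With the tax, the buyer price exceeds the seller price by 3: (71 − 0.6Q) − (46 + 0.12Q) = 3 → Q' = 30.5556.
ΔQ = 34.7222 − 30.5556 = 4.1666; the wedge equals the tax, 3.
Deadweight loss = ½ × 4.1666 × 3 = $6.25.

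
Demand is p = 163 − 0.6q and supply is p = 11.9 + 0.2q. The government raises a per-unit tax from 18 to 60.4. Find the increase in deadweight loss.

Competitive equilibrium: 163 − 0.6q = 11.9 + 0.2q → q* = 188.875, p* = 49.675.
For a per-unit tax t: Δq = t/0.8, so DWL = ½·t·(t/0.8) = t²/1.6.
At t = 18: DWL = 202.5. At t = 60.4: DWL = 2280.1.
Increase = 2280.1 − 202.5 = 2077.60.

2077.60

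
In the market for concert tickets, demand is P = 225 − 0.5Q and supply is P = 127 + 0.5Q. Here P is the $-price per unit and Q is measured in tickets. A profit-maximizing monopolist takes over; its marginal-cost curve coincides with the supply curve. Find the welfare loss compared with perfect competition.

$533.56

Competitive equilibrium: 225 − 0.5Q = 127 + 0.5Q → Q* = 98, P* = 176.
Marginal revenue: MR = 225 − Q. Set MR = MC: 225 − Q = 127 + 0.5Q → Q_m = 65.3333.
Price P_m = 225 − 0.5·65.3333 = 192.3334; MC(Q_m) = 127 + 0.5·65.3333 = 159.6667.
Competitive Q* = 98, so ΔQ = 32.6667; wedge = 192.3334 − 159.6667 = 32.6667.
Welfare loss = ½ × 32.6667 × 32.6667 = $533.56.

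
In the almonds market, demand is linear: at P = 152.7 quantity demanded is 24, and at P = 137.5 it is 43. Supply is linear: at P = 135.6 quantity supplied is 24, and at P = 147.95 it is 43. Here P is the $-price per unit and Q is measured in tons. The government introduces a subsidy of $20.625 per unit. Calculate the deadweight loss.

Demand slope = (137.5 − 152.7)/(43 − 24) = −0.8, so P = 171.9 − 0.8Q.
Supply slope = (147.95 − 135.6)/(43 − 24) = 0.65, so P = 120 + 0.65Q.
Competitive equilibrium: 171.9 − 0.8Q = 120 + 0.65Q → Q* = 35.7931, P* = 143.2655.
The subsidy lowers effective supply by 20.625: P = 99.375 + 0.65Q.
New quantity: 171.9 − 0.8Q = 99.375 + 0.65Q → Q' = 50.0172.
Overproduction ΔQ = 50.0172 − 35.7931 = 14.2241; wedge = subsidy = 20.625.
Welfare loss = ½ × 14.2241 × 20.625 = $146.69.

$146.69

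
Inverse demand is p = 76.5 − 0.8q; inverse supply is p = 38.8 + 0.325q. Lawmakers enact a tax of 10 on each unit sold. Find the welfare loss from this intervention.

44.44

Competitive equilibrium: 76.5 − 0.8q = 38.8 + 0.325q → q* = 33.5111, p* = 49.6911.
With the tax, the buyer price exceeds the seller price by 10: (76.5 − 0.8q) − (38.8 + 0.325q) = 10 → q' = 24.6222.
Δq = 33.5111 − 24.6222 = 8.8889; the wedge equals the tax, 10.
The triangle = ½ × 8.8889 × 10 = 44.44.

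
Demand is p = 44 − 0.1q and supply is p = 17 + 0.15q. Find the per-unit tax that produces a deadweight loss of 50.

Competitive equilibrium: 44 − 0.1q = 17 + 0.15q → q* = 108, p* = 33.2.
A tax t gives Δq = t/0.25 and wedge t, so DWL = t²/0.5.
t²/0.5 = 50 → t² = 25 → t = 5.

5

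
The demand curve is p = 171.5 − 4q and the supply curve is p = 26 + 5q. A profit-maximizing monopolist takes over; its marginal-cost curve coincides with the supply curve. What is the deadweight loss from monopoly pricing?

Competitive equilibrium: 171.5 − 4q = 26 + 5q → q* = 16.1667, p* = 106.8333.
Marginal revenue: MR = 171.5 − 8q. Set MR = MC: 171.5 − 8q = 26 + 5q → q_m = 11.1923.
Price p_m = 171.5 − 4·11.1923 = 126.7308; MC(q_m) = 26 + 5·11.1923 = 81.9615.
Competitive q* = 16.1667, so Δq = 4.9744; wedge = 126.7308 − 81.9615 = 44.7693.
The triangle = ½ × 4.9744 × 44.7693 = 111.35.

111.35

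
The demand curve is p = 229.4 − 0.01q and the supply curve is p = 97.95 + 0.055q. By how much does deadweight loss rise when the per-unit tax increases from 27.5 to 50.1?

13490.46

Competitive equilibrium: 229.4 − 0.01q = 97.95 + 0.055q → q* = 2022.3077, p* = 209.1769.
For a per-unit tax t: Δq = t/0.065, so DWL = ½·t·(t/0.065) = t²/0.13.
At t = 27.5: DWL = 5817.308. At t = 50.1: DWL = 19307.769.
Increase = 19307.769 − 5817.308 = 13490.46.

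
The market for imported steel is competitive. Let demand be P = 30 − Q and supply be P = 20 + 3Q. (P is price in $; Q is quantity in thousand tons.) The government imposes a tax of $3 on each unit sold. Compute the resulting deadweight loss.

$1.125 thousand

Competitive equilibrium: 30 − Q = 20 + 3Q → Q* = 2.5, P* = 27.5.
With the tax, the buyer price exceeds the seller price by 3: (30 − Q) − (20 + 3Q) = 3 → Q' = 1.75.
ΔQ = 2.5 − 1.75 = 0.75; the wedge equals the tax, 3.
Welfare loss = ½ × 0.75 × 3 = $1.125 thousand.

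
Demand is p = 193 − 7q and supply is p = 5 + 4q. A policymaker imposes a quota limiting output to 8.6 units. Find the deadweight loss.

Competitive equilibrium: 193 − 7q = 5 + 4q → q* = 17.0909, p* = 73.3636.
At q = 8.6: demand price = 193 − 7·8.6 = 132.8; supply price = 5 + 4·8.6 = 39.4.
Δq = 17.0909 − 8.6 = 8.4909; wedge = 132.8 − 39.4 = 93.4.
The triangle = ½ × 8.4909 × 93.4 = 396.53.

396.53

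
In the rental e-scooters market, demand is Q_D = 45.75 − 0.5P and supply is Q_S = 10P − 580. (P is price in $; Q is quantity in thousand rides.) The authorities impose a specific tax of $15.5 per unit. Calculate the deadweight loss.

In inverse form: demand P = 91.5 − 2Q, supply P = 58 + 0.1Q.
Competitive equilibrium: 91.5 − 2Q = 58 + 0.1Q → Q* = 15.9524, P* = 59.5952.
With the tax, the buyer price exceeds the seller price by 15.5: (91.5 − 2Q) − (58 + 0.1Q) = 15.5 → Q' = 8.5714.
ΔQ = 15.9524 − 8.5714 = 7.381; the wedge equals the tax, 15.5.
The triangle = ½ × 7.381 × 15.5 = $57.20 thousand.

$57.20 thousand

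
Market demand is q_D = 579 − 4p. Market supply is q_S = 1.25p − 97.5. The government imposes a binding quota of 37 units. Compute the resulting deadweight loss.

In inverse form: demand p = 144.75 − 0.25q, supply p = 78 + 0.8q.
Competitive equilibrium: 144.75 − 0.25q = 78 + 0.8q → q* = 63.5714, p* = 128.8571.
At q = 37: demand price = 144.75 − 0.25·37 = 135.5; supply price = 78 + 0.8·37 = 107.6.
Δq = 63.5714 − 37 = 26.5714; wedge = 135.5 − 107.6 = 27.9.
DWL = ½ × 26.5714 × 27.9 = 370.67.

370.67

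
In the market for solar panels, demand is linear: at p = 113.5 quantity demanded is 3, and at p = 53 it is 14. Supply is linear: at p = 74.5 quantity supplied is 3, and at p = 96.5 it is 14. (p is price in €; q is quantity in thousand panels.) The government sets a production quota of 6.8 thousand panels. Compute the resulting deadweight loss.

Demand slope = (53 − 113.5)/(14 − 3) = −5.5, so p = 130 − 5.5q.
Supply slope = (96.5 − 74.5)/(14 − 3) = 2, so p = 68.5 + 2q.
Competitive equilibrium: 130 − 5.5q = 68.5 + 2q → q* = 8.2, p* = 84.9.
At q = 6.8: demand price = 130 − 5.5·6.8 = 92.6; supply price = 68.5 + 2·6.8 = 82.1.
Δq = 8.2 − 6.8 = 1.4; wedge = 92.6 − 82.1 = 10.5.
Welfare loss = ½ × 1.4 × 10.5 = €7.35 thousand.

€7.35 thousand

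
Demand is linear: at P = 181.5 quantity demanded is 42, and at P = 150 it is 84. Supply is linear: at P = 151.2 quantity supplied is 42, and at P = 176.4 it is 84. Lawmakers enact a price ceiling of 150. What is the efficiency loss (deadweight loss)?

Demand slope = (150 − 181.5)/(84 − 42) = −0.75, so P = 213 − 0.75Q.
Supply slope = (176.4 − 151.2)/(84 − 42) = 0.6, so P = 126 + 0.6Q.
Competitive equilibrium: 213 − 0.75Q = 126 + 0.6Q → Q* = 64.4444, P* = 164.6667.
At the ceiling P = 150, quantity supplied = (150 − 126)/0.6 = 40.
Willingness to pay at Q' = 40: 213 − 0.75·40 = 183.
ΔQ = 64.4444 − 40 = 24.4444; wedge = 183 − 150 = 33.
Deadweight loss = ½ × 24.4444 × 33 = 403.33.

403.33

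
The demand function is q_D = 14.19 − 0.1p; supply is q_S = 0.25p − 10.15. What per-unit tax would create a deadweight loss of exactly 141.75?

63

In inverse form: demand p = 141.9 − 10q, supply p = 40.6 + 4q.
Competitive equilibrium: 141.9 − 10q = 40.6 + 4q → q* = 7.2357, p* = 69.5429.
A tax t gives Δq = t/14 and wedge t, so DWL = t²/28.
t²/28 = 141.75 → t² = 3969 → t = 63.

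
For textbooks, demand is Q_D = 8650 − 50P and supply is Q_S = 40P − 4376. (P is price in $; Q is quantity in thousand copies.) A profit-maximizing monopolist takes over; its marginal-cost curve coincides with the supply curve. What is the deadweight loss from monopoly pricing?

$4255.05 thousand

In inverse form: demand P = 173 − 0.02Q, supply P = 109.4 + 0.025Q.
Competitive equilibrium: 173 − 0.02Q = 109.4 + 0.025Q → Q* = 1413.33333, P* = 144.73333.
Marginal revenue: MR = 173 − 0.04Q. Set MR = MC: 173 − 0.04Q = 109.4 + 0.025Q → Q_m = 978.46154.
Price P_m = 173 − 0.02·978.46154 = 153.43077; MC(Q_m) = 109.4 + 0.025·978.46154 = 133.86154.
Competitive Q* = 1413.33333, so ΔQ = 434.87179; wedge = 153.43077 − 133.86154 = 19.56923.
Welfare loss = ½ × 434.87179 × 19.56923 = $4255.05 thousand.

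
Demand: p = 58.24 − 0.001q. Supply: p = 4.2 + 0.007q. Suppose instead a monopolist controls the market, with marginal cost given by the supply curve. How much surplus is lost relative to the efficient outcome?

Competitive equilibrium: 58.24 − 0.001q = 4.2 + 0.007q → q* = 6755, p* = 51.485.
Marginal revenue: MR = 58.24 − 0.002q. Set MR = MC: 58.24 − 0.002q = 4.2 + 0.007q → q_m = 6004.444444.
Price p_m = 58.24 − 0.001·6004.444444 = 52.235556; MC(q_m) = 4.2 + 0.007·6004.444444 = 46.231111.
Competitive q* = 6755, so Δq = 750.555556; wedge = 52.235556 − 46.231111 = 6.004445.
DWL = ½ × 750.555556 × 6.004445 = 2253.33.

2253.33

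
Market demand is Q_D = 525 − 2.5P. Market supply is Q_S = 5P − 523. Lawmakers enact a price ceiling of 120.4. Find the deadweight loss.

In inverse form: demand P = 210 − 0.4Q, supply P = 104.6 + 0.2Q.
Competitive equilibrium: 210 − 0.4Q = 104.6 + 0.2Q → Q* = 175.6667, P* = 139.7333.
At the ceiling P = 120.4, quantity supplied = (120.4 − 104.6)/0.2 = 79.
Willingness to pay at Q' = 79: 210 − 0.4·79 = 178.4.
ΔQ = 175.6667 − 79 = 96.6667; wedge = 178.4 − 120.4 = 58.
Welfare loss = ½ × 96.6667 × 58 = 2803.33.

2803.33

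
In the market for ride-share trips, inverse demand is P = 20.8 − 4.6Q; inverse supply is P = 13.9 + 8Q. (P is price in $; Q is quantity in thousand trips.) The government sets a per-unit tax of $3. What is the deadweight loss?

$0.36 thousand

Competitive equilibrium: 20.8 − 4.6Q = 13.9 + 8Q → Q* = 0.5476, P* = 18.281.
With the tax, the buyer price exceeds the seller price by 3: (20.8 − 4.6Q) − (13.9 + 8Q) = 3 → Q' = 0.3095.
ΔQ = 0.5476 − 0.3095 = 0.2381; the wedge equals the tax, 3.
Deadweight loss = ½ × 0.2381 × 3 = $0.36 thousand.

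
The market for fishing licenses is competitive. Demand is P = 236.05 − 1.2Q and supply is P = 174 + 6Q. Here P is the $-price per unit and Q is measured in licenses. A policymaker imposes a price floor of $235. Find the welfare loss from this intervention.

Competitive equilibrium: 236.05 − 1.2Q = 174 + 6Q → Q* = 8.6181, P* = 225.7083.
At the floor P = 235, quantity demanded = (236.05 − 235)/1.2 = 0.875.
Sellers' marginal cost at Q' = 0.875: 174 + 6·0.875 = 179.25.
ΔQ = 8.6181 − 0.875 = 7.7431; wedge = 235 − 179.25 = 55.75.
DWL = ½ × 7.7431 × 55.75 = $215.84.

$215.84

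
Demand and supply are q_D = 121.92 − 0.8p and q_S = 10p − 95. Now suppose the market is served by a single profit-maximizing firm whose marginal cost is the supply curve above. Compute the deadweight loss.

1748.13

In inverse form: demand p = 152.4 − 1.25q, supply p = 9.5 + 0.1q.
Competitive equilibrium: 152.4 − 1.25q = 9.5 + 0.1q → q* = 105.8519, p* = 20.0852.
Marginal revenue: MR = 152.4 − 2.5q. Set MR = MC: 152.4 − 2.5q = 9.5 + 0.1q → q_m = 54.9615.
Price p_m = 152.4 − 1.25·54.9615 = 83.6981; MC(q_m) = 9.5 + 0.1·54.9615 = 14.9962.
Competitive q* = 105.8519, so Δq = 50.8904; wedge = 83.6981 − 14.9962 = 68.7019.
The triangle = ½ × 50.8904 × 68.7019 = 1748.13.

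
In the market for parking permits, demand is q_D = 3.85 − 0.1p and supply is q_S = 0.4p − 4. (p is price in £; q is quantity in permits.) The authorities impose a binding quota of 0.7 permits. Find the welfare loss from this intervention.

In inverse form: demand p = 38.5 − 10q, supply p = 10 + 2.5q.
Competitive equilibrium: 38.5 − 10q = 10 + 2.5q → q* = 2.28, p* = 15.7.
At q = 0.7: demand price = 38.5 − 10·0.7 = 31.5; supply price = 10 + 2.5·0.7 = 11.75.
Δq = 2.28 − 0.7 = 1.58; wedge = 31.5 − 11.75 = 19.75.
DWL = ½ × 1.58 × 19.75 = £15.60.

£15.60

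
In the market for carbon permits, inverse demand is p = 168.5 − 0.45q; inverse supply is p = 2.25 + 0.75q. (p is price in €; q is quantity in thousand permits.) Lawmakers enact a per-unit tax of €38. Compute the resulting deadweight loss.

Competitive equilibrium: 168.5 − 0.45q = 2.25 + 0.75q → q* = 138.5417, p* = 106.1563.
With the tax, the buyer price exceeds the seller price by 38: (168.5 − 0.45q) − (2.25 + 0.75q) = 38 → q' = 106.875.
Δq = 138.5417 − 106.875 = 31.6667; the wedge equals the tax, 38.
The triangle = ½ × 31.6667 × 38 = €601.67 thousand.

€601.67 thousand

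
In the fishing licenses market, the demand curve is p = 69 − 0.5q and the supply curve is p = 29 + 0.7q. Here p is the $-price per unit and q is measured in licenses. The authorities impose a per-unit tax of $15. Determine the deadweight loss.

$93.75

Competitive equilibrium: 69 − 0.5q = 29 + 0.7q → q* = 33.3333, p* = 52.3333.
With the tax, the buyer price exceeds the seller price by 15: (69 − 0.5q) − (29 + 0.7q) = 15 → q' = 20.8333.
Δq = 33.3333 − 20.8333 = 12.5; the wedge equals the tax, 15.
The triangle = ½ × 12.5 × 15 = $93.75.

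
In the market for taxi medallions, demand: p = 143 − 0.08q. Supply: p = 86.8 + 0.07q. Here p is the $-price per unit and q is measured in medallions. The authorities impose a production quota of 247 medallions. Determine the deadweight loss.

Competitive equilibrium: 143 − 0.08q = 86.8 + 0.07q → q* = 374.6667, p* = 113.0267.
At q = 247: demand price = 143 − 0.08·247 = 123.24; supply price = 86.8 + 0.07·247 = 104.09.
Δq = 374.6667 − 247 = 127.6667; wedge = 123.24 − 104.09 = 19.15.
DWL = ½ × 127.6667 × 19.15 = $1222.41.

$1222.41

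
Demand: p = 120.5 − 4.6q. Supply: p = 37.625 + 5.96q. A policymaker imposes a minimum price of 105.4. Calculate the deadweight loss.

Competitive equilibrium: 120.5 − 4.6q = 37.625 + 5.96q → q* = 7.848, p* = 84.3991.
At the floor p = 105.4, quantity demanded = (120.5 − 105.4)/4.6 = 3.2826.
Sellers' marginal cost at q' = 3.2826: 37.625 + 5.96·3.2826 = 57.1893.
Δq = 7.848 − 3.2826 = 4.5654; wedge = 105.4 − 57.1893 = 48.2107.
DWL = ½ × 4.5654 × 48.2107 = 110.05.

110.05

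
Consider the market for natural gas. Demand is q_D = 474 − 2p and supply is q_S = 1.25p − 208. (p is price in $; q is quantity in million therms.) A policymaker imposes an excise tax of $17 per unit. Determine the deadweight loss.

$111.15 million

In inverse form: demand p = 237 − 0.5q, supply p = 166.4 + 0.8q.
Competitive equilibrium: 237 − 0.5q = 166.4 + 0.8q → q* = 54.3077, p* = 209.8462.
With the tax, the buyer price exceeds the seller price by 17: (237 − 0.5q) − (166.4 + 0.8q) = 17 → q' = 41.2308.
Δq = 54.3077 − 41.2308 = 13.0769; the wedge equals the tax, 17.
Deadweight loss = ½ × 13.0769 × 17 = $111.15 million.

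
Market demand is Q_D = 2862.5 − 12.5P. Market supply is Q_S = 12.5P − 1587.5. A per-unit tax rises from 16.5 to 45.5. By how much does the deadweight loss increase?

In inverse form: demand P = 229 − 0.08Q, supply P = 127 + 0.08Q.
Competitive equilibrium: 229 − 0.08Q = 127 + 0.08Q → Q* = 637.5, P* = 178.
For a per-unit tax t: ΔQ = t/0.16, so DWL = ½·t·(t/0.16) = t²/0.32.
At t = 16.5: DWL = 850.781. At t = 45.5: DWL = 6469.531.
Increase = 6469.531 − 850.781 = 5618.75.

5618.75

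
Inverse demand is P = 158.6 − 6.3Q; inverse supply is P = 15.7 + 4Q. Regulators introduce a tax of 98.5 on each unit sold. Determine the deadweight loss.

470.98

Competitive equilibrium: 158.6 − 6.3Q = 15.7 + 4Q → Q* = 13.8738, P* = 71.1951.
With the tax, the buyer price exceeds the seller price by 98.5: (158.6 − 6.3Q) − (15.7 + 4Q) = 98.5 → Q' = 4.3107.
ΔQ = 13.8738 − 4.3107 = 9.5631; the wedge equals the tax, 98.5.
Welfare loss = ½ × 9.5631 × 98.5 = 470.98.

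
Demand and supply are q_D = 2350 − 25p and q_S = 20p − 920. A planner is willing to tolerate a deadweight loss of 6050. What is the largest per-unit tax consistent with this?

33

In inverse form: demand p = 94 − 0.04q, supply p = 46 + 0.05q.
Competitive equilibrium: 94 − 0.04q = 46 + 0.05q → q* = 533.3333, p* = 72.6667.
A tax t gives Δq = t/0.09 and wedge t, so DWL = t²/0.18.
t²/0.18 = 6050 → t² = 1089 → t = 33.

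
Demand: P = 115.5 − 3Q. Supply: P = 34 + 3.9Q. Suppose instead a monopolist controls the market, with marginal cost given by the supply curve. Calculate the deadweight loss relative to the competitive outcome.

44.20

Competitive equilibrium: 115.5 − 3Q = 34 + 3.9Q → Q* = 11.8116, P* = 80.0652.
Marginal revenue: MR = 115.5 − 6Q. Set MR = MC: 115.5 − 6Q = 34 + 3.9Q → Q_m = 8.2323.
Price P_m = 115.5 − 3·8.2323 = 90.8031; MC(Q_m) = 34 + 3.9·8.2323 = 66.106.
Competitive Q* = 11.8116, so ΔQ = 3.5793; wedge = 90.8031 − 66.106 = 24.6971.
Welfare loss = ½ × 3.5793 × 24.6971 = 44.20.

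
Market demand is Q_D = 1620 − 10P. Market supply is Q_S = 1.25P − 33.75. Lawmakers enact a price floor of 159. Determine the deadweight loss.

In inverse form: demand P = 162 − 0.1Q, supply P = 27 + 0.8Q.
Competitive equilibrium: 162 − 0.1Q = 27 + 0.8Q → Q* = 150, P* = 147.
At the floor P = 159, quantity demanded = (162 − 159)/0.1 = 30.
Sellers' marginal cost at Q' = 30: 27 + 0.8·30 = 51.
ΔQ = 150 − 30 = 120; wedge = 159 − 51 = 108.
DWL = ½ × 120 × 108 = 6480.

6480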